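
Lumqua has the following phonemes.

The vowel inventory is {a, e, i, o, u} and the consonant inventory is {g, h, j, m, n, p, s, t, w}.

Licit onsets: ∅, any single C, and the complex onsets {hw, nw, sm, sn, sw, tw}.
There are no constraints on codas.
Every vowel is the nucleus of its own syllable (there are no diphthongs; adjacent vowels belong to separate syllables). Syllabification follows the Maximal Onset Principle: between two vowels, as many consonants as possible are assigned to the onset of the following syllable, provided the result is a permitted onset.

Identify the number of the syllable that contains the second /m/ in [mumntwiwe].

Vowels present: u, i, e; each is a nucleus, giving 3 syllables.
V1 /u/ – V2 /i/: /mntw/; trying suffixes from longest down, /tw/ is the first permitted one, so coda /mn/ | onset /tw/.
V2 /i/ – V3 /e/: /w/ → onset of the next syllable (single consonants are always licit onsets).
Putting it together: mumn.twi.we.
The second /m/ is in the coda of syllable 1 (/mumn/).

1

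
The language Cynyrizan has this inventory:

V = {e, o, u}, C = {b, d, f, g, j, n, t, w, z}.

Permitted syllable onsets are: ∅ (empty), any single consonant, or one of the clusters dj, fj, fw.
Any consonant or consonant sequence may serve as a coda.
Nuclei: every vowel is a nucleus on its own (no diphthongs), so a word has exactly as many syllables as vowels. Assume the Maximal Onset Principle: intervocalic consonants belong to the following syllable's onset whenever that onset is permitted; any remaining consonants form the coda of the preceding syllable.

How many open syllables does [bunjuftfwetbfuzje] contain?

Nuclei (vowels): u, u, e, u, e → 5 syllables.
Between /u/ (V1) and /u/ (V2): /nj/ splits as /n/ + /j/ (/j/ is the longest suffix that is a licit onset).
Between /u/ (V2) and /e/ (V3): /ftfw/; trying suffixes from longest down, /fw/ is the first permitted one, so coda /ft/ | onset /fw/.
Between /e/ (V3) and /u/ (V4): /tbf/ — longest licit onset from the right is /f/, leaving /tb/ as coda.
Between /u/ (V4) and /e/ (V5): cluster /zj/ — the longest permitted-onset suffix is /j/; onset = /j/, preceding coda = /z/.
Putting it together: bun.juft.fwetb.fuz.je.
Classifying each syllable: /bun/ (closed), /juft/ (closed), /fwetb/ (closed), /fuz/ (closed), /je/ (open).
Open syllables: 1.

1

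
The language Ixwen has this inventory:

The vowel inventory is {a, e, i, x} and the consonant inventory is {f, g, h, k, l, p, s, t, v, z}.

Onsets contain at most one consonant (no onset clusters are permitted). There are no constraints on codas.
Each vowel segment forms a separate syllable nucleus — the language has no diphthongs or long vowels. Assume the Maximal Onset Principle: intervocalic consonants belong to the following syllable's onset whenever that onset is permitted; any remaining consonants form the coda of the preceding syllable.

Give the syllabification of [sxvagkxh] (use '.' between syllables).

sx.vag.kxh

The vowels are x, a, x — 3 nuclei, so 3 syllables.
V1 /x/ – V2 /a/: just /v/ — single C goes to the following onset.
V2 /a/ – V3 /x/: /gk/; trying suffixes from longest down, /k/ is the first permitted one, so coda /g/ | onset /k/.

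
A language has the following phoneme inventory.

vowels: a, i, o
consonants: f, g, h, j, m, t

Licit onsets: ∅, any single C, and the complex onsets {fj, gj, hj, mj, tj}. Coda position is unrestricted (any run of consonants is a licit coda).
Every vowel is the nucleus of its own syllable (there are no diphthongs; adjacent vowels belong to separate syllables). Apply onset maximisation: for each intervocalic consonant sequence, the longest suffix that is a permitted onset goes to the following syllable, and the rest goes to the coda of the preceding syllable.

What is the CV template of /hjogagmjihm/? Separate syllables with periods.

CCV.CVC.CCVCC

The vowels are o, a, i — 3 nuclei, so 3 syllables.
/o…a/ gap (V1→V2): /g/ → onset of the next syllable (single consonants are always licit onsets).
/a…i/ gap (V2→V3): /gmj/ splits as /g/ + /mj/ (/mj/ is the longest suffix that is a licit onset).
Result: hjo.gag.mjihm.
Mapping each syllable to C/V: /hjo/ → CCV, /gag/ → CVC, /mjihm/ → CCVCC.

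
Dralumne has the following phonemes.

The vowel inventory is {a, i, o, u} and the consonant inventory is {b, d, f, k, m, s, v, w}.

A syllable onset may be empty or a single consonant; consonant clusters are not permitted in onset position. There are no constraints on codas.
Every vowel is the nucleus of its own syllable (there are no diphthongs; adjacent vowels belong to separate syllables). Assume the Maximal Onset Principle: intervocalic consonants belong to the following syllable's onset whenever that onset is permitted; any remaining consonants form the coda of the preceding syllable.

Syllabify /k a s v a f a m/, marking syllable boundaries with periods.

Nuclei (vowels): a, a, a → 3 syllables.
σ1/σ2 boundary: /sv/; trying suffixes from longest down, /v/ is the first permitted one, so coda /s/ | onset /v/.
σ2/σ3 boundary: /f/ → onset of the next syllable (single consonants are always licit onsets).

kas.va.fam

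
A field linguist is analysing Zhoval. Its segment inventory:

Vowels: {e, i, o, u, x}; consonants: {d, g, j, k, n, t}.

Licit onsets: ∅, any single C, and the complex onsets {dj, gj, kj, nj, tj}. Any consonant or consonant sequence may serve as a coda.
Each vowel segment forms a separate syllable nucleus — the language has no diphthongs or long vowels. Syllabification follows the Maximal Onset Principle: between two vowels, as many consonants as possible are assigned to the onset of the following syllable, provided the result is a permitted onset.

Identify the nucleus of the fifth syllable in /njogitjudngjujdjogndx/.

The vowels are o, i, u, u, o, x — 6 nuclei, so 6 syllables.
The fifth nucleus (vowel 5 from the left) is /o/.

o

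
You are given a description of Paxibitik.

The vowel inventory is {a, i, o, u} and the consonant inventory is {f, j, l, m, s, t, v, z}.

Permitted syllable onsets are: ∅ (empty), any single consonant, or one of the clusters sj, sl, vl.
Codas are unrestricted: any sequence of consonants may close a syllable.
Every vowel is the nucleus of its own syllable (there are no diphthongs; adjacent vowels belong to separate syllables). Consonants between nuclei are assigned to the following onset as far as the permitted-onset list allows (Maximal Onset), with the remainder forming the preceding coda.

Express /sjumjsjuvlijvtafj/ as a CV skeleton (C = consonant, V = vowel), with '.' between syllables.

CCVCC.CCV.CCVCC.CVCC

Nuclei (vowels): u, u, i, a → 4 syllables.
V1 /u/ – V2 /u/: /mjsj/ splits as /mj/ + /sj/ (/sj/ is the longest suffix that is a licit onset).
V2 /u/ – V3 /i/: /vl/ — entire cluster is a permitted onset → onset /vl/, coda ∅.
V3 /i/ – V4 /a/: /jvt/; trying suffixes from longest down, /t/ is the first permitted one, so coda /jv/ | onset /t/.
So the parse is sjumj.sju.vlijv.tafj.
Mapping each syllable to C/V: /sjumj/ → CCVCC, /sju/ → CCV, /vlijv/ → CCVCC, /tafj/ → CVCC.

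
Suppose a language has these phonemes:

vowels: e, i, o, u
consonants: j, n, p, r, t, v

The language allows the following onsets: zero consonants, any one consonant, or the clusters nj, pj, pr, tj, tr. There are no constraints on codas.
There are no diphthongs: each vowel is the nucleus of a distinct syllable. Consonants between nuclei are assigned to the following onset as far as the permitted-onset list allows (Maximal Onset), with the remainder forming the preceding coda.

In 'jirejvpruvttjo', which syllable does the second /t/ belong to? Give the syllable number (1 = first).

4

Nuclei (vowels): i, e, u, o → 4 syllables.
Between /i/ (V1) and /e/ (V2): just /r/ — single C goes to the following onset.
Between /e/ (V2) and /u/ (V3): cluster /jvpr/ — the longest permitted-onset suffix is /pr/; onset = /pr/, preceding coda = /jv/.
Between /u/ (V3) and /o/ (V4): cluster /vttj/ — the longest permitted-onset suffix is /tj/; onset = /tj/, preceding coda = /vt/.
Putting it together: ji.rejv.pruvt.tjo.
The second /t/ is in the onset of syllable 4 (/tjo/).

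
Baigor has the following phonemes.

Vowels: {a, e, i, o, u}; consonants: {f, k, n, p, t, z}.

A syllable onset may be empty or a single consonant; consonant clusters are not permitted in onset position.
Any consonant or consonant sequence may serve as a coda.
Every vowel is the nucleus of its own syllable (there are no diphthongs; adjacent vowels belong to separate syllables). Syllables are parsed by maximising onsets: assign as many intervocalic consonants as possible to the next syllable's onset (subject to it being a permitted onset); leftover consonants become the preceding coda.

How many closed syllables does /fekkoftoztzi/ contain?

3

Nuclei (vowels): e, o, o, i → 4 syllables.
V1 /e/ – V2 /o/: /kk/; trying suffixes from longest down, /k/ is the first permitted one, so coda /k/ | onset /k/.
V2 /o/ – V3 /o/: /ft/ — longest licit onset from the right is /t/, leaving /f/ as coda.
V3 /o/ – V4 /i/: /ztz/ splits as /zt/ + /z/ (/z/ is the longest suffix that is a licit onset).
Result: fek.kof.tozt.zi.
Classifying each syllable: /fek/ (closed), /kof/ (closed), /tozt/ (closed), /zi/ (open).
Closed syllables: 3.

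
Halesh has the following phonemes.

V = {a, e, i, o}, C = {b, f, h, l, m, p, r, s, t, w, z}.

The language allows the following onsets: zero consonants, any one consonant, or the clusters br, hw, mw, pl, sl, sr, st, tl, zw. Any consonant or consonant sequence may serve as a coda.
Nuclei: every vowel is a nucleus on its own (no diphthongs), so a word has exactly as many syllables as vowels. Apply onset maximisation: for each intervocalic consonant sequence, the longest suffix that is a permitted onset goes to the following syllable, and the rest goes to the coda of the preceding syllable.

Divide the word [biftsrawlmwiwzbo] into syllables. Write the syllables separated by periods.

bift.srawl.mwiwz.bo

Nuclei (vowels): i, a, i, o → 4 syllables.
/i…a/ gap (V1→V2): /ftsr/ — longest licit onset from the right is /sr/, leaving /ft/ as coda.
/a…i/ gap (V2→V3): /wlmw/ splits as /wl/ + /mw/ (/mw/ is the longest suffix that is a licit onset).
/i…o/ gap (V3→V4): /wzb/ splits as /wz/ + /b/ (/b/ is the longest suffix that is a licit onset).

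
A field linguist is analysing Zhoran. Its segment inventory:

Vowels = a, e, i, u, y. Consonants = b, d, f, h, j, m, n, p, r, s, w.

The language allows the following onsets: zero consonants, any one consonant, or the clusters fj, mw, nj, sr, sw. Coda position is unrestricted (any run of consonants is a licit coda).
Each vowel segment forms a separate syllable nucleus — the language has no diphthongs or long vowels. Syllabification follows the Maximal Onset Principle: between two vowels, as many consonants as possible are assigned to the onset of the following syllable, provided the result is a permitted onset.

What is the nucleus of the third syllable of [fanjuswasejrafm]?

The vowels are a, u, a, e, a — 5 nuclei, so 5 syllables.
The third nucleus (vowel 3 from the left) is /a/.

a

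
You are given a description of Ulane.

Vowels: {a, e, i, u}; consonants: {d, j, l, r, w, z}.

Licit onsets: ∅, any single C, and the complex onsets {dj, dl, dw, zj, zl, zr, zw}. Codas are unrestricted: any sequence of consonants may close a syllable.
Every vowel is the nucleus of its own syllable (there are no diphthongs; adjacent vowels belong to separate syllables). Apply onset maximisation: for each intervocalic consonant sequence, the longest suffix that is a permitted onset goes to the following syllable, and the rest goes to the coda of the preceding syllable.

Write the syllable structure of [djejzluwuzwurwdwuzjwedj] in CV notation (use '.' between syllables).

CCVC.CCV.CV.CCVCC.CCVCC.CVCC

Nuclei (vowels): e, u, u, u, u, e → 6 syllables.
σ1/σ2 boundary: /jzl/; trying suffixes from longest down, /zl/ is the first permitted one, so coda /j/ | onset /zl/.
σ2/σ3 boundary: just /w/ — single C goes to the following onset.
σ3/σ4 boundary: /zw/ — entire cluster is a permitted onset → onset /zw/, coda ∅.
σ4/σ5 boundary: cluster /rwdw/ — the longest permitted-onset suffix is /dw/; onset = /dw/, preceding coda = /rw/.
σ5/σ6 boundary: /zjw/ splits as /zj/ + /w/ (/w/ is the longest suffix that is a licit onset).
Syllabification: djej.zlu.wu.zwurw.dwuzj.wedj.
Mapping each syllable to C/V: /djej/ → CCVC, /zlu/ → CCV, /wu/ → CV, /zwurw/ → CCVCC, /dwuzj/ → CCVCC, /wedj/ → CVCC.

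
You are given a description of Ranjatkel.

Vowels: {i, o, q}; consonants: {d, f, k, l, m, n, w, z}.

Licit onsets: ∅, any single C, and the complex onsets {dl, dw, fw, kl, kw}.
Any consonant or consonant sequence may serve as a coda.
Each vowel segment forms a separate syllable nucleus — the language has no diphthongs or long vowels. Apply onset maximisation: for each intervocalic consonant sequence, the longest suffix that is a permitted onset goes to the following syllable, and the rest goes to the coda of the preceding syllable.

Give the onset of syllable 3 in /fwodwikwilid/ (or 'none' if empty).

Vowels present: o, i, i, i; each is a nucleus, giving 4 syllables.
σ1/σ2 boundary: /dw/ is a licit onset in full, so it all attaches to the next syllable.
σ2/σ3 boundary: cluster /kw/ — /kw/ is itself a permitted onset, so the whole cluster goes right; preceding coda = ∅.
σ3/σ4 boundary: /l/ → onset of the next syllable (single consonants are always licit onsets).
Putting it together: fwo.dwi.kwi.lid.
Syllable 3 is /kwi/: onset /kw/, nucleus /i/, coda ∅.

kw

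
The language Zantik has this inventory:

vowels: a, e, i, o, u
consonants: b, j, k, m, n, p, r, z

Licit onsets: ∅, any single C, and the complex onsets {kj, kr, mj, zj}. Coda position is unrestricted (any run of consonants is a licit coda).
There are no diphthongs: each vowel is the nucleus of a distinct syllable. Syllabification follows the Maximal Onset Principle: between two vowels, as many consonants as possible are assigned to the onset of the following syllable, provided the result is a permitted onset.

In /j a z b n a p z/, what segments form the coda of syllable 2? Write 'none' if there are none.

pz

The vowels are a, a — 2 nuclei, so 2 syllables.
Between /a/ (V1) and /a/ (V2): cluster /zbn/ — the longest permitted-onset suffix is /n/; onset = /n/, preceding coda = /zb/.
So the parse is jazb.napz.
Syllable 2 is /napz/: onset /n/, nucleus /a/, coda /pz/.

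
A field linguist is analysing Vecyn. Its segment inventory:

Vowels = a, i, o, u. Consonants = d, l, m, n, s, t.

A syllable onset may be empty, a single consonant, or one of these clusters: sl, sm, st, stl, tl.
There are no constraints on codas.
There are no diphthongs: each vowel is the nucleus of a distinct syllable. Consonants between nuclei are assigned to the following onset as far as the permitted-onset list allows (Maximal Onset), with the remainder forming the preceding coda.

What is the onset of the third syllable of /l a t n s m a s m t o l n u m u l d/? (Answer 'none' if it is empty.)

Vowels present: a, a, o, u, u; each is a nucleus, giving 5 syllables.
/a…a/ gap (V1→V2): /tnsm/; trying suffixes from longest down, /sm/ is the first permitted one, so coda /tn/ | onset /sm/.
/a…o/ gap (V2→V3): /smt/ splits as /sm/ + /t/ (/t/ is the longest suffix that is a licit onset).
/o…u/ gap (V3→V4): /ln/ — longest licit onset from the right is /n/, leaving /l/ as coda.
/u…u/ gap (V4→V5): /m/ → onset of the next syllable (single consonants are always licit onsets).
Syllabification: latn.smasm.tol.nu.muld.
Syllable 3 is /tol/: onset /t/, nucleus /o/, coda /l/.

t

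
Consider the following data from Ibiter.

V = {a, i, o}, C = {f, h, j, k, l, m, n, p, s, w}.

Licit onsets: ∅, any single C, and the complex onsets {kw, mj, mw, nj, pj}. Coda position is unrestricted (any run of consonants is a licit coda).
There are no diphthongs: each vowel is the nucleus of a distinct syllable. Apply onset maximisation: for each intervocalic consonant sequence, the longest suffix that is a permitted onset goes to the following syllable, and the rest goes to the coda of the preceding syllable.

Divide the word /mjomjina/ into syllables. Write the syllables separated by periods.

mjo.mji.na

Nuclei (vowels): o, i, a → 3 syllables.
σ1/σ2 boundary: cluster /mj/ — /mj/ is itself a permitted onset, so the whole cluster goes right; preceding coda = ∅.
σ2/σ3 boundary: /n/ → onset of the next syllable (single consonants are always licit onsets).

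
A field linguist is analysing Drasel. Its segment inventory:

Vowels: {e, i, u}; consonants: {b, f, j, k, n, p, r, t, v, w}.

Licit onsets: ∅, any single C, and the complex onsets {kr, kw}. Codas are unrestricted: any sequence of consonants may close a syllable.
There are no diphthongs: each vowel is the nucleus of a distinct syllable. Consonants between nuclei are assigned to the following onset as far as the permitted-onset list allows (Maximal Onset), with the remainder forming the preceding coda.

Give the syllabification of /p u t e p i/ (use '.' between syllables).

The vowels are u, e, i — 3 nuclei, so 3 syllables.
σ1/σ2 boundary: just /t/ — single C goes to the following onset.
σ2/σ3 boundary: /p/ is a single consonant, so it becomes the next onset.

pu.te.pi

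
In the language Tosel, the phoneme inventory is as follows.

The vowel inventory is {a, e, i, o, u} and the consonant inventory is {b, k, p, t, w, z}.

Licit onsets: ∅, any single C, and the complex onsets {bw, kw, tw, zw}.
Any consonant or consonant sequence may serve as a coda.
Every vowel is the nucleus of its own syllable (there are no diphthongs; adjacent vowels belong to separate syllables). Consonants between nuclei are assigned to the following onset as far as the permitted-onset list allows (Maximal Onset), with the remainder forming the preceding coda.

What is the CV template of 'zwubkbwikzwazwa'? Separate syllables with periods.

CCVCC.CCVC.CCV.CCV

Nuclei (vowels): u, i, a, a → 4 syllables.
V1 /u/ – V2 /i/: /bkbw/ splits as /bk/ + /bw/ (/bw/ is the longest suffix that is a licit onset).
V2 /i/ – V3 /a/: /kzw/; trying suffixes from longest down, /zw/ is the first permitted one, so coda /k/ | onset /zw/.
V3 /a/ – V4 /a/: cluster /zw/ — /zw/ is itself a permitted onset, so the whole cluster goes right; preceding coda = ∅.
Result: zwubk.bwik.zwa.zwa.
Mapping each syllable to C/V: /zwubk/ → CCVCC, /bwik/ → CCVC, /zwa/ → CCV, /zwa/ → CCV.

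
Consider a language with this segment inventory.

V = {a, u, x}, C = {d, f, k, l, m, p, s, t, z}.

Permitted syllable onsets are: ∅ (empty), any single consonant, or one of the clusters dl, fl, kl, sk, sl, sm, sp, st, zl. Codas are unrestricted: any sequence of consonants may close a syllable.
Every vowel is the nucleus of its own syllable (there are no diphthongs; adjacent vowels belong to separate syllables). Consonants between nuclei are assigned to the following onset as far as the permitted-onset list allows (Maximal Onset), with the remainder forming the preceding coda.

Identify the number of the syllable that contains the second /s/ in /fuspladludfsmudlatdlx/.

4

Vowels present: u, a, u, u, a, x; each is a nucleus, giving 6 syllables.
Between /u/ (V1) and /a/ (V2): /spl/ — longest licit onset from the right is /l/, leaving /sp/ as coda.
Between /a/ (V2) and /u/ (V3): cluster /dl/ — /dl/ is itself a permitted onset, so the whole cluster goes right; preceding coda = ∅.
Between /u/ (V3) and /u/ (V4): /dfsm/; trying suffixes from longest down, /sm/ is the first permitted one, so coda /df/ | onset /sm/.
Between /u/ (V4) and /a/ (V5): /dl/ — entire cluster is a permitted onset → onset /dl/, coda ∅.
Between /a/ (V5) and /x/ (V6): /tdl/ — longest licit onset from the right is /dl/, leaving /t/ as coda.
Result: fusp.la.dludf.smu.dlat.dlx.
The second /s/ is in the onset of syllable 4 (/smu/).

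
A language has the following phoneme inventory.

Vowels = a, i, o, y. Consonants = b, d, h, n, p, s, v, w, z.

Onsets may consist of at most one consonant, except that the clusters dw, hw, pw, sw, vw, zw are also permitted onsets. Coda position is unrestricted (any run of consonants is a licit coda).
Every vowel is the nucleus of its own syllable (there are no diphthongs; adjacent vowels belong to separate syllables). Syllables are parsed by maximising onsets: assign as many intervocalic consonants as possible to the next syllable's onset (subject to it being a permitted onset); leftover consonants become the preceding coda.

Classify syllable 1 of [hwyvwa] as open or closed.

The vowels are y, a — 2 nuclei, so 2 syllables.
/y…a/ gap (V1→V2): /vw/ is a licit onset in full, so it all attaches to the next syllable.
So the parse is hwy.vwa.
Syllable 1 is /hwy/; it ends in its nucleus with no coda, so it is open.

open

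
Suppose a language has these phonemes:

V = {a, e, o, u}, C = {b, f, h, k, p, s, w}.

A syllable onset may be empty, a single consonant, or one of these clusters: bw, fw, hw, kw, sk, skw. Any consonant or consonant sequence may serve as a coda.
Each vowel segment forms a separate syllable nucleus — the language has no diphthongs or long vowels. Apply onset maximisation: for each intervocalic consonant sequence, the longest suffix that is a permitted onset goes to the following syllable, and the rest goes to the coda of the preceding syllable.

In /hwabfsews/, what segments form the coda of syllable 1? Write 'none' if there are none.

Nuclei (vowels): a, e → 2 syllables.
Between /a/ (V1) and /e/ (V2): /bfs/ — longest licit onset from the right is /s/, leaving /bf/ as coda.
Putting it together: hwabf.sews.
Syllable 1 is /hwabf/: onset /hw/, nucleus /a/, coda /bf/.

bf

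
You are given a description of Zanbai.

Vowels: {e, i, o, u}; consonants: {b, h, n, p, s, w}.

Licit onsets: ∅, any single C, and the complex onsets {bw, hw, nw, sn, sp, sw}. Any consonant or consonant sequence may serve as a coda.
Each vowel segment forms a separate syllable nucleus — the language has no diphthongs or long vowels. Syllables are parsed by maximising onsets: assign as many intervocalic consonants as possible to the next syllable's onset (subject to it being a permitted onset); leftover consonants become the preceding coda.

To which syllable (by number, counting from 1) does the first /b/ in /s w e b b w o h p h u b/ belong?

1

Nuclei (vowels): e, o, u → 3 syllables.
Between /e/ (V1) and /o/ (V2): /bbw/ splits as /b/ + /bw/ (/bw/ is the longest suffix that is a licit onset).
Between /o/ (V2) and /u/ (V3): /hph/ — longest licit onset from the right is /h/, leaving /hp/ as coda.
Result: sweb.bwohp.hub.
The first /b/ is in the coda of syllable 1 (/sweb/).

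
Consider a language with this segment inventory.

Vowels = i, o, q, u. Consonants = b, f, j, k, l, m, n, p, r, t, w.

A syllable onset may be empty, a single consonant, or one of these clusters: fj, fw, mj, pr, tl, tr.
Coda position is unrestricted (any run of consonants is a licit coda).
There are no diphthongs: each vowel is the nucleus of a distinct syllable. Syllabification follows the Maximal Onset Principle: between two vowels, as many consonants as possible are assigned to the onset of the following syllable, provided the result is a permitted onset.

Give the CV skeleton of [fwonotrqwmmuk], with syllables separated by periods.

Nuclei (vowels): o, o, q, u → 4 syllables.
V1 /o/ – V2 /o/: /n/ → onset of the next syllable (single consonants are always licit onsets).
V2 /o/ – V3 /q/: /tr/ — entire cluster is a permitted onset → onset /tr/, coda ∅.
V3 /q/ – V4 /u/: /wmm/; trying suffixes from longest down, /m/ is the first permitted one, so coda /wm/ | onset /m/.
Putting it together: fwo.no.trqwm.muk.
Mapping each syllable to C/V: /fwo/ → CCV, /no/ → CV, /trqwm/ → CCVCC, /muk/ → CVC.

CCV.CV.CCVCC.CVC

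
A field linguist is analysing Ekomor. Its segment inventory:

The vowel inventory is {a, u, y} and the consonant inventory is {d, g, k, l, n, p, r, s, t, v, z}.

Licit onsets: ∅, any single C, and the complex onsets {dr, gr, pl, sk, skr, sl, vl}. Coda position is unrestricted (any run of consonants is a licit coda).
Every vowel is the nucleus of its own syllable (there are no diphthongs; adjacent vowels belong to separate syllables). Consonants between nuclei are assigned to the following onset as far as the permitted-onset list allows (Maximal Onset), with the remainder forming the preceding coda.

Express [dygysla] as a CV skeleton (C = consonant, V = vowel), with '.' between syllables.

Vowels present: y, y, a; each is a nucleus, giving 3 syllables.
V1 /y/ – V2 /y/: /g/ is a single consonant, so it becomes the next onset.
V2 /y/ – V3 /a/: /sl/ is a licit onset in full, so it all attaches to the next syllable.
Result: dy.gy.sla.
Mapping each syllable to C/V: /dy/ → CV, /gy/ → CV, /sla/ → CCV.

CV.CV.CCV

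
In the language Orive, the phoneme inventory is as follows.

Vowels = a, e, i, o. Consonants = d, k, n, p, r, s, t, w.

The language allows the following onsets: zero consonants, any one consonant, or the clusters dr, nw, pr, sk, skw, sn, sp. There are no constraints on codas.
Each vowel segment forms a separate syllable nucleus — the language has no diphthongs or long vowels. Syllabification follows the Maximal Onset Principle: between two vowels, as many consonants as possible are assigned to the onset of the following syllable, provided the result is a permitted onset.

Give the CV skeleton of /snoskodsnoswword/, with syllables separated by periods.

The vowels are o, o, o, o — 4 nuclei, so 4 syllables.
V1 /o/ – V2 /o/: /sk/ is a licit onset in full, so it all attaches to the next syllable.
V2 /o/ – V3 /o/: /dsn/ splits as /d/ + /sn/ (/sn/ is the longest suffix that is a licit onset).
V3 /o/ – V4 /o/: cluster /sww/ — the longest permitted-onset suffix is /w/; onset = /w/, preceding coda = /sw/.
Result: sno.skod.snosw.word.
Mapping each syllable to C/V: /sno/ → CCV, /skod/ → CCVC, /snosw/ → CCVCC, /word/ → CVCC.

CCV.CCVC.CCVCC.CVCC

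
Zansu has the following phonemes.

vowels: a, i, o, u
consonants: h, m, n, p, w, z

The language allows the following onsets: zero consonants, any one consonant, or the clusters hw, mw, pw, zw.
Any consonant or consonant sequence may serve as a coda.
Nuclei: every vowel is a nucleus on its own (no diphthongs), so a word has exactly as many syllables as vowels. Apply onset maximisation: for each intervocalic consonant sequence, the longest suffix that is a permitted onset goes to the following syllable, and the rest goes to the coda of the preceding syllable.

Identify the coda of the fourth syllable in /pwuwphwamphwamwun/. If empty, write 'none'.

n

The vowels are u, a, a, u — 4 nuclei, so 4 syllables.
σ1/σ2 boundary: /wphw/; trying suffixes from longest down, /hw/ is the first permitted one, so coda /wp/ | onset /hw/.
σ2/σ3 boundary: /mphw/ — longest licit onset from the right is /hw/, leaving /mp/ as coda.
σ3/σ4 boundary: /mw/ is a licit onset in full, so it all attaches to the next syllable.
Putting it together: pwuwp.hwamp.hwa.mwun.
Syllable 4 is /mwun/: onset /mw/, nucleus /u/, coda /n/.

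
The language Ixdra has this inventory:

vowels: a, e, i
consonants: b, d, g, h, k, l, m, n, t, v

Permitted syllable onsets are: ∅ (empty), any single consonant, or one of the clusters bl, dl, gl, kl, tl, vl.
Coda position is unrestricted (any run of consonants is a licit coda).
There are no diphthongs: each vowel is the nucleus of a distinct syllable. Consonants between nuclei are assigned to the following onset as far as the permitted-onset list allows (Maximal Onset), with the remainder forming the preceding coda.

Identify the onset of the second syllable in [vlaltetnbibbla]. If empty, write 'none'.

t

Vowels present: a, e, i, a; each is a nucleus, giving 4 syllables.
/a…e/ gap (V1→V2): /lt/; trying suffixes from longest down, /t/ is the first permitted one, so coda /l/ | onset /t/.
/e…i/ gap (V2→V3): /tnb/; trying suffixes from longest down, /b/ is the first permitted one, so coda /tn/ | onset /b/.
/i…a/ gap (V3→V4): /bbl/ splits as /b/ + /bl/ (/bl/ is the longest suffix that is a licit onset).
Result: vlal.tetn.bib.bla.
Syllable 2 is /tetn/: onset /t/, nucleus /e/, coda /tn/.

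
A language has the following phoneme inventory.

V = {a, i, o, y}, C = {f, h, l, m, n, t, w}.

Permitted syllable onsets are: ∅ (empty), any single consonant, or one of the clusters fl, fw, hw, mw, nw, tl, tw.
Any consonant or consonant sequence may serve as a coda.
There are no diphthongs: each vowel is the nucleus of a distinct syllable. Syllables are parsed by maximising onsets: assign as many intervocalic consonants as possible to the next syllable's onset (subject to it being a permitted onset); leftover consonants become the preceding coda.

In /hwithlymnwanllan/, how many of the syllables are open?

0

Nuclei (vowels): i, y, a, a → 4 syllables.
Between /i/ (V1) and /y/ (V2): /thl/ — longest licit onset from the right is /l/, leaving /th/ as coda.
Between /y/ (V2) and /a/ (V3): /mnw/; trying suffixes from longest down, /nw/ is the first permitted one, so coda /m/ | onset /nw/.
Between /a/ (V3) and /a/ (V4): cluster /nll/ — the longest permitted-onset suffix is /l/; onset = /l/, preceding coda = /nl/.
Result: hwith.lym.nwanl.lan.
Classifying each syllable: /hwith/ (closed), /lym/ (closed), /nwanl/ (closed), /lan/ (closed).
Open syllables: 0.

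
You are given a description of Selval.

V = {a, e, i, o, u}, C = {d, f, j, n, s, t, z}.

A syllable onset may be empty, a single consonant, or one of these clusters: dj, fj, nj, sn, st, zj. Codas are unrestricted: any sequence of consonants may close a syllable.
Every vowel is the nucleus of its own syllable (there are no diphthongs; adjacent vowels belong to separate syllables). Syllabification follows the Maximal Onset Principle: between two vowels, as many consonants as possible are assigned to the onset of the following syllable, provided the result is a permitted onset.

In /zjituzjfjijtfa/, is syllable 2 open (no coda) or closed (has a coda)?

closed

Nuclei (vowels): i, u, i, a → 4 syllables.
σ1/σ2 boundary: just /t/ — single C goes to the following onset.
σ2/σ3 boundary: cluster /zjfj/ — the longest permitted-onset suffix is /fj/; onset = /fj/, preceding coda = /zj/.
σ3/σ4 boundary: cluster /jtf/ — the longest permitted-onset suffix is /f/; onset = /f/, preceding coda = /jt/.
Result: zji.tuzj.fjijt.fa.
Syllable 2 is /tuzj/ with coda /zj/, so it is closed.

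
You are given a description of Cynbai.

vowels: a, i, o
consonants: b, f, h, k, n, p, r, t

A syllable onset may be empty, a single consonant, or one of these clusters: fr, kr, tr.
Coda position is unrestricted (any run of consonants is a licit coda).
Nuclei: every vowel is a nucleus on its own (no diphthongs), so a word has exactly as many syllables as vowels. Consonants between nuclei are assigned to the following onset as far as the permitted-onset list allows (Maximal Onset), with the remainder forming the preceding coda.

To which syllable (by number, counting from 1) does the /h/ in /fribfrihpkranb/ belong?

2

Nuclei (vowels): i, i, a → 3 syllables.
Between /i/ (V1) and /i/ (V2): /bfr/ — longest licit onset from the right is /fr/, leaving /b/ as coda.
Between /i/ (V2) and /a/ (V3): /hpkr/; trying suffixes from longest down, /kr/ is the first permitted one, so coda /hp/ | onset /kr/.
Syllabification: frib.frihp.kranb.
The /h/ is in the coda of syllable 2 (/frihp/).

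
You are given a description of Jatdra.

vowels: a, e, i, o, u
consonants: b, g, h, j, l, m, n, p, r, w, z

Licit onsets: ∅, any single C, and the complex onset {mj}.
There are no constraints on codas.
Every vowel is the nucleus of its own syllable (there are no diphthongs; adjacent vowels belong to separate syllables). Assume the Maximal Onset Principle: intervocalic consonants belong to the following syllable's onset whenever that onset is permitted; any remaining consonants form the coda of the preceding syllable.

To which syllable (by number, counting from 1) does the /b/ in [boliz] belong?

1

Nuclei (vowels): o, i → 2 syllables.
σ1/σ2 boundary: just /l/ — single C goes to the following onset.
So the parse is bo.liz.
The /b/ is in the onset of syllable 1 (/bo/).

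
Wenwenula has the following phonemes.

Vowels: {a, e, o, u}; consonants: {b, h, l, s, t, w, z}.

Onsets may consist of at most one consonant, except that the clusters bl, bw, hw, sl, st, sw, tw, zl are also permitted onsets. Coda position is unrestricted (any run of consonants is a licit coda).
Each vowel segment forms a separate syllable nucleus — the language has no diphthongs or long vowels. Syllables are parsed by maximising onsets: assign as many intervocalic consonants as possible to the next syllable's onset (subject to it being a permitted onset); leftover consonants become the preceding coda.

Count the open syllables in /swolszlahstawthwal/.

The vowels are o, a, a, a — 4 nuclei, so 4 syllables.
/o…a/ gap (V1→V2): /lszl/ splits as /ls/ + /zl/ (/zl/ is the longest suffix that is a licit onset).
/a…a/ gap (V2→V3): cluster /hst/ — the longest permitted-onset suffix is /st/; onset = /st/, preceding coda = /h/.
/a…a/ gap (V3→V4): cluster /wthw/ — the longest permitted-onset suffix is /hw/; onset = /hw/, preceding coda = /wt/.
Putting it together: swols.zlah.stawt.hwal.
Classifying each syllable: /swols/ (closed), /zlah/ (closed), /stawt/ (closed), /hwal/ (closed).
Open syllables: 0.

0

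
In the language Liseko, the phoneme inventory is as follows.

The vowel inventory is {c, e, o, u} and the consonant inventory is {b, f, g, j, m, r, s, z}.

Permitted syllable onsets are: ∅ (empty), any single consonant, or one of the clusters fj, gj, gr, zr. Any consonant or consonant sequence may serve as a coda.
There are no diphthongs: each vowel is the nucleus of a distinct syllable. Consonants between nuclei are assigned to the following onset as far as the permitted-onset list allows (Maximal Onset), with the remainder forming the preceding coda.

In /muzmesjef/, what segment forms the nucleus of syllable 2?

The vowels are u, e, e — 3 nuclei, so 3 syllables.
The second nucleus (vowel 2 from the left) is /e/.

e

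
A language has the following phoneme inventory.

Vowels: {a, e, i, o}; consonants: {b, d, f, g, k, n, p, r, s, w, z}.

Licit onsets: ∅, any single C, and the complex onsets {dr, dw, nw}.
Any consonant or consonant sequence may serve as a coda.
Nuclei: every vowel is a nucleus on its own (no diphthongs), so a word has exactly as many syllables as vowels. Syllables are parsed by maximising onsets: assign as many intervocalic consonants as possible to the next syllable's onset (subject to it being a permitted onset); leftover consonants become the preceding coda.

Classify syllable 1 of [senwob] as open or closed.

open

Nuclei (vowels): e, o → 2 syllables.
V1 /e/ – V2 /o/: /nw/ is a licit onset in full, so it all attaches to the next syllable.
So the parse is se.nwob.
Syllable 1 is /se/; it ends in its nucleus with no coda, so it is open.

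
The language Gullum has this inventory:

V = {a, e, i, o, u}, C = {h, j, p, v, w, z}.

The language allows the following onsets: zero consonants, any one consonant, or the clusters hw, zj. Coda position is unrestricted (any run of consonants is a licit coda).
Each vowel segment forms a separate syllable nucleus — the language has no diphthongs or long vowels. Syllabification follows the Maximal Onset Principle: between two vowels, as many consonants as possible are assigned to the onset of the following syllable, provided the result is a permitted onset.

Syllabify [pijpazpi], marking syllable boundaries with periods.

pij.paz.pi

Nuclei (vowels): i, a, i → 3 syllables.
σ1/σ2 boundary: cluster /jp/ — the longest permitted-onset suffix is /p/; onset = /p/, preceding coda = /j/.
σ2/σ3 boundary: cluster /zp/ — the longest permitted-onset suffix is /p/; onset = /p/, preceding coda = /z/.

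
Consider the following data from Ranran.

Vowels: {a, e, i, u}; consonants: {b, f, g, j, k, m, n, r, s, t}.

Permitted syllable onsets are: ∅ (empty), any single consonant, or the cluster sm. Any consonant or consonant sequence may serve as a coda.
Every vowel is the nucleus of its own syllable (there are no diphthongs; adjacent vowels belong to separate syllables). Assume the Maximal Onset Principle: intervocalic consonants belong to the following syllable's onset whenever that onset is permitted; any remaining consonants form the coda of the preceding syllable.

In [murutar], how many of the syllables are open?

Vowels present: u, u, a; each is a nucleus, giving 3 syllables.
/u…u/ gap (V1→V2): just /r/ — single C goes to the following onset.
/u…a/ gap (V2→V3): /t/ is a single consonant, so it becomes the next onset.
Putting it together: mu.ru.tar.
Classifying each syllable: /mu/ (open), /ru/ (open), /tar/ (closed).
Open syllables: 2.

2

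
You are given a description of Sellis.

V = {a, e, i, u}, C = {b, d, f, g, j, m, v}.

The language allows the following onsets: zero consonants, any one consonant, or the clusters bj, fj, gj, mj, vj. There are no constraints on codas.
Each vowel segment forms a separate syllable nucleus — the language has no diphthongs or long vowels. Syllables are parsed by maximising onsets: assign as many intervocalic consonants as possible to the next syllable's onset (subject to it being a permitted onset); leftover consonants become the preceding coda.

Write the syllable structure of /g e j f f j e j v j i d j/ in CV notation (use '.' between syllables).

CVCC.CCVC.CCVCC

The vowels are e, e, i — 3 nuclei, so 3 syllables.
/e…e/ gap (V1→V2): cluster /jffj/ — the longest permitted-onset suffix is /fj/; onset = /fj/, preceding coda = /jf/.
/e…i/ gap (V2→V3): cluster /jvj/ — the longest permitted-onset suffix is /vj/; onset = /vj/, preceding coda = /j/.
Syllabification: gejf.fjej.vjidj.
Mapping each syllable to C/V: /gejf/ → CVCC, /fjej/ → CCVC, /vjidj/ → CCVCC.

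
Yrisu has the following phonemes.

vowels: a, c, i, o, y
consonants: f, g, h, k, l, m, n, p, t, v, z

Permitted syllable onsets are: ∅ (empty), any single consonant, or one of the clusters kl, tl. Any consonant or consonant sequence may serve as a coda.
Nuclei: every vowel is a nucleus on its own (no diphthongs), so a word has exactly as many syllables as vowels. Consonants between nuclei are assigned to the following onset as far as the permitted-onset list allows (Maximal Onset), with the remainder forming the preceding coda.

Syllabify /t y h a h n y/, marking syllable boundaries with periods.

The vowels are y, a, y — 3 nuclei, so 3 syllables.
/y…a/ gap (V1→V2): /h/ is a single consonant, so it becomes the next onset.
/a…y/ gap (V2→V3): /hn/; trying suffixes from longest down, /n/ is the first permitted one, so coda /h/ | onset /n/.

ty.hah.ny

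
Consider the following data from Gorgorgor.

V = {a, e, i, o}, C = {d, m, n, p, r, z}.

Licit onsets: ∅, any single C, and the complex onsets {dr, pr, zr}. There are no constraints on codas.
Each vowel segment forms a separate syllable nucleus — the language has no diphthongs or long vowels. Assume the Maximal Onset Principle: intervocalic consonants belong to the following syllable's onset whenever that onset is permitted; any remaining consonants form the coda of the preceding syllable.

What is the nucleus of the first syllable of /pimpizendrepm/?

Vowels present: i, i, e, e; each is a nucleus, giving 4 syllables.
The first nucleus (vowel 1 from the left) is /i/.

i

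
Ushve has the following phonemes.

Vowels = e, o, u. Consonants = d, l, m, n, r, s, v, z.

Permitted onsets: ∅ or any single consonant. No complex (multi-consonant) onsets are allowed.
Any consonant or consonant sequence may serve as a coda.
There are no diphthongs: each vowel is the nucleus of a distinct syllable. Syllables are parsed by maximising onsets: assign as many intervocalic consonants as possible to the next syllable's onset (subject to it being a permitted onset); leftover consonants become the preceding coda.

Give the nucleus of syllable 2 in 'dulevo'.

e

The vowels are u, e, o — 3 nuclei, so 3 syllables.
The second nucleus (vowel 2 from the left) is /e/.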